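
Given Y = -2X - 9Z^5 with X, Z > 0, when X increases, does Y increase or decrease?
Y decreases

Taking the partial derivative:
∂Y/∂X = -2

∂Y/∂X = -2 < 0 (assuming positive values)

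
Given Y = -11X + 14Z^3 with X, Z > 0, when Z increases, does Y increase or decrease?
Y increases

Taking the partial derivative:
∂Y/∂Z = 42Z^2

∂Y/∂Z = 42Z^2 > 0 (assuming positive values)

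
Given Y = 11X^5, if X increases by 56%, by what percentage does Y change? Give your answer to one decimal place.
823.9%

For Y = 11X^5:
If X → X(1 + 0.56)
Then Y → Y · (1 + 0.56)^5
     ≈ Y · 9.2390

Percentage change = ((1 + 0.56)^5 − 1) × 100% ≈ 823.9%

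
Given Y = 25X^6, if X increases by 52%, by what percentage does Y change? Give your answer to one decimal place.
1133.3%

For Y = 25X^6:
If X → X(1 + 0.52)
Then Y → Y · (1 + 0.52)^6
     ≈ Y · 12.3328

Percentage change = ((1 + 0.52)^6 − 1) × 100% ≈ 1133.3%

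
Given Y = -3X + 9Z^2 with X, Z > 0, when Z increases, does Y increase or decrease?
Y increases

Taking the partial derivative:
∂Y/∂Z = 18Z

∂Y/∂Z = 18Z > 0 (assuming positive values)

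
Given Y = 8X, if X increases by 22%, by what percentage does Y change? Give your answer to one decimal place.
22.0%

For Y = 8X:
If X → X(1 + 0.22)
Then Y → Y · (1 + 0.22)^1
     = Y · 1.2200

Percentage change = ((1 + 0.22)^1 − 1) × 100% = 22.0%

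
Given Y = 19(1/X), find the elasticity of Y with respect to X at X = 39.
Elasticity = -1

Elasticity = (dY/dX) · (X/Y)

dY/dX = -19/X²
At X = 39: dY/dX = -19/1521, Y = 19/39

Elasticity = (-19/1521) · (39 / (19/39)) = -1

Interpretation: for a small percentage change in X, the percentage change in Y is approximately -1.00 times as large.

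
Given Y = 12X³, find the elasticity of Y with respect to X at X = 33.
Elasticity = 3

Elasticity = (dY/dX) · (X/Y)

dY/dX = 36·X²
At X = 33: dY/dX = 39204, Y = 431244

Elasticity = 39204 · (33 / 431244) = 3

Interpretation: for a small percentage change in X, the percentage change in Y is approximately 3.00 times as large.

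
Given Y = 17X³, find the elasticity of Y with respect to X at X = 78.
Elasticity = 3

Elasticity = (dY/dX) · (X/Y)

dY/dX = 51·X²
At X = 78: dY/dX = 310284, Y = 8067384

Elasticity = 310284 · (78 / 8067384) = 3

Interpretation: for a small percentage change in X, the percentage change in Y is approximately 3.00 times as large.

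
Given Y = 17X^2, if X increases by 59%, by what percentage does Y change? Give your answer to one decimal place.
152.8%

For Y = 17X^2:
If X → X(1 + 0.59)
Then Y → Y · (1 + 0.59)^2
     = Y · 2.5281

Percentage change = ((1 + 0.59)^2 − 1) × 100% ≈ 152.8%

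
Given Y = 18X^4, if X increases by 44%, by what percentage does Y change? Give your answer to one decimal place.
330.0%

For Y = 18X^4:
If X → X(1 + 0.44)
Then Y → Y · (1 + 0.44)^4
     ≈ Y · 4.2998

Percentage change = ((1 + 0.44)^4 − 1) × 100% ≈ 330.0%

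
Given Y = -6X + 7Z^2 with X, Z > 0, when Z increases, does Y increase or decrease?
Y increases

Taking the partial derivative:
∂Y/∂Z = 14Z

∂Y/∂Z = 14Z > 0 (assuming positive values)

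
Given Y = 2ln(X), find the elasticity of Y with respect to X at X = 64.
Elasticity = 1/ln(64) ≈ 0.2404

Elasticity = (dY/dX) · (X/Y)

dY/dX = 2/X
At X = 64: dY/dX = 1/32, Y = 2·ln(64)

Elasticity = (1/32) · (64 / (2·ln(64))) = 1/ln(64) ≈ 0.2404

Interpretation: for a small percentage change in X, the percentage change in Y is approximately 0.24 times as large.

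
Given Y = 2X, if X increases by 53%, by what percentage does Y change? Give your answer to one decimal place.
53.0%

For Y = 2X:
If X → X(1 + 0.53)
Then Y → Y · (1 + 0.53)^1
     = Y · 1.5300

Percentage change = ((1 + 0.53)^1 − 1) × 100% = 53.0%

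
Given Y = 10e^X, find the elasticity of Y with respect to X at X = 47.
Elasticity = 47

Elasticity = (dY/dX) · (X/Y)

dY/dX = 10·e^X
At X = 47: dY/dX = 10·e^47, Y = 10·e^47

Elasticity = (10·e^47) · (47 / (10·e^47)) = 47

Interpretation: for a small percentage change in X, the percentage change in Y is approximately 47.00 times as large.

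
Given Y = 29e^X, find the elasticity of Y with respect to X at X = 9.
Elasticity = 9

Elasticity = (dY/dX) · (X/Y)

dY/dX = 29·e^X
At X = 9: dY/dX = 29·e^9, Y = 29·e^9

Elasticity = (29·e^9) · (9 / (29·e^9)) = 9

Interpretation: for a small percentage change in X, the percentage change in Y is approximately 9.00 times as large.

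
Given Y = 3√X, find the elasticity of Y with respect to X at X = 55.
Elasticity = 1/2

Elasticity = (dY/dX) · (X/Y)

dY/dX = 3/(2·√X)
At X = 55: dY/dX = 3·√55/110, Y = 3·√55

Elasticity = (3·√55/110) · (55 / (3·√55)) = 1/2

Interpretation: for a small percentage change in X, the percentage change in Y is approximately 0.50 times as large.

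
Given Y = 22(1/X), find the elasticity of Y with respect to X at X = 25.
Elasticity = -1

Elasticity = (dY/dX) · (X/Y)

dY/dX = -22/X²
At X = 25: dY/dX = -22/625, Y = 22/25

Elasticity = (-22/625) · (25 / (22/25)) = -1

Interpretation: for a small percentage change in X, the percentage change in Y is approximately -1.00 times as large.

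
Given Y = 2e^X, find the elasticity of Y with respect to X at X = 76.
Elasticity = 76

Elasticity = (dY/dX) · (X/Y)

dY/dX = 2·e^X
At X = 76: dY/dX = 2·e^76, Y = 2·e^76

Elasticity = (2·e^76) · (76 / (2·e^76)) = 76

Interpretation: for a small percentage change in X, the percentage change in Y is approximately 76.00 times as large.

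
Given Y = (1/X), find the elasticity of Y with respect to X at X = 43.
Elasticity = -1

Elasticity = (dY/dX) · (X/Y)

dY/dX = -1/X²
At X = 43: dY/dX = -1/1849, Y = 1/43

Elasticity = (-1/1849) · (43 / (1/43)) = -1

Interpretation: for a small percentage change in X, the percentage change in Y is approximately -1.00 times as large.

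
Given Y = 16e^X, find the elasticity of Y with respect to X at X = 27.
Elasticity = 27

Elasticity = (dY/dX) · (X/Y)

dY/dX = 16·e^X
At X = 27: dY/dX = 16·e^27, Y = 16·e^27

Elasticity = (16·e^27) · (27 / (16·e^27)) = 27

Interpretation: for a small percentage change in X, the percentage change in Y is approximately 27.00 times as large.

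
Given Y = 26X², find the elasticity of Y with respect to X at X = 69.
Elasticity = 2

Elasticity = (dY/dX) · (X/Y)

dY/dX = 52·X
At X = 69: dY/dX = 3588, Y = 123786

Elasticity = 3588 · (69 / 123786) = 2

Interpretation: for a small percentage change in X, the percentage change in Y is approximately 2.00 times as large.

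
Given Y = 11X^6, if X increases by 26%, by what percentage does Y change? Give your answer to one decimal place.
300.2%

For Y = 11X^6:
If X → X(1 + 0.26)
Then Y → Y · (1 + 0.26)^6
     ≈ Y · 4.0015

Percentage change = ((1 + 0.26)^6 − 1) × 100% ≈ 300.2%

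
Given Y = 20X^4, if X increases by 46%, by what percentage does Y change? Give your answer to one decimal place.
354.4%

For Y = 20X^4:
If X → X(1 + 0.46)
Then Y → Y · (1 + 0.46)^4
     ≈ Y · 4.5437

Percentage change = ((1 + 0.46)^4 − 1) × 100% ≈ 354.4%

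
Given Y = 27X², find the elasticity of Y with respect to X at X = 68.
Elasticity = 2

Elasticity = (dY/dX) · (X/Y)

dY/dX = 54·X
At X = 68: dY/dX = 3672, Y = 124848

Elasticity = 3672 · (68 / 124848) = 2

Interpretation: for a small percentage change in X, the percentage change in Y is approximately 2.00 times as large.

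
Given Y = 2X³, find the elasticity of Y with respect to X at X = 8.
Elasticity = 3

Elasticity = (dY/dX) · (X/Y)

dY/dX = 6·X²
At X = 8: dY/dX = 384, Y = 1024

Elasticity = 384 · (8 / 1024) = 3

Interpretation: for a small percentage change in X, the percentage change in Y is approximately 3.00 times as large.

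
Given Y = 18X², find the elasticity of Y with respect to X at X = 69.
Elasticity = 2

Elasticity = (dY/dX) · (X/Y)

dY/dX = 36·X
At X = 69: dY/dX = 2484, Y = 85698

Elasticity = 2484 · (69 / 85698) = 2

Interpretation: for a small percentage change in X, the percentage change in Y is approximately 2.00 times as large.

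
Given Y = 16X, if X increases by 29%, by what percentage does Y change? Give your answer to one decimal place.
29.0%

For Y = 16X:
If X → X(1 + 0.29)
Then Y → Y · (1 + 0.29)^1
     = Y · 1.2900

Percentage change = ((1 + 0.29)^1 − 1) × 100% = 29.0%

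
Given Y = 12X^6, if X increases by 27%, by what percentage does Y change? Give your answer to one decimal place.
319.6%

For Y = 12X^6:
If X → X(1 + 0.27)
Then Y → Y · (1 + 0.27)^6
     ≈ Y · 4.1959

Percentage change = ((1 + 0.27)^6 − 1) × 100% ≈ 319.6%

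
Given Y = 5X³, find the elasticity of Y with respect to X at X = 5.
Elasticity = 3

Elasticity = (dY/dX) · (X/Y)

dY/dX = 15·X²
At X = 5: dY/dX = 375, Y = 625

Elasticity = 375 · (5 / 625) = 3

Interpretation: for a small percentage change in X, the percentage change in Y is approximately 3.00 times as large.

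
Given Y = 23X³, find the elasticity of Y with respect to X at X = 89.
Elasticity = 3

Elasticity = (dY/dX) · (X/Y)

dY/dX = 69·X²
At X = 89: dY/dX = 546549, Y = 16214287

Elasticity = 546549 · (89 / 16214287) = 3

Interpretation: for a small percentage change in X, the percentage change in Y is approximately 3.00 times as large.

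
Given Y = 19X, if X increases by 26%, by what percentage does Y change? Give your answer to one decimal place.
26.0%

For Y = 19X:
If X → X(1 + 0.26)
Then Y → Y · (1 + 0.26)^1
     = Y · 1.2600

Percentage change = ((1 + 0.26)^1 − 1) × 100% = 26.0%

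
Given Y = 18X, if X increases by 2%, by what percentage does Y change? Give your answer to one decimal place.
2.0%

For Y = 18X:
If X → X(1 + 0.02)
Then Y → Y · (1 + 0.02)^1
     = Y · 1.0200

Percentage change = ((1 + 0.02)^1 − 1) × 100% = 2.0%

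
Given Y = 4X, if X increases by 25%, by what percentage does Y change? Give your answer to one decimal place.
25.0%

For Y = 4X:
If X → X(1 + 0.25)
Then Y → Y · (1 + 0.25)^1
     = Y · 1.2500

Percentage change = ((1 + 0.25)^1 − 1) × 100% = 25.0%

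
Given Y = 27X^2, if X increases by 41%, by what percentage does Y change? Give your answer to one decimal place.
98.8%

For Y = 27X^2:
If X → X(1 + 0.41)
Then Y → Y · (1 + 0.41)^2
     = Y · 1.9881

Percentage change = ((1 + 0.41)^2 − 1) × 100% ≈ 98.8%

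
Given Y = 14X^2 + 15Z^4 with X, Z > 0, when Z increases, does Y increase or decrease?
Y increases

Taking the partial derivative:
∂Y/∂Z = 60Z^3

∂Y/∂Z = 60Z^3 > 0 (assuming positive values)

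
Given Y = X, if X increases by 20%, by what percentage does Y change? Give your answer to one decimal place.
20.0%

For Y = X:
If X → X(1 + 0.2)
Then Y → Y · (1 + 0.2)^1
     = Y · 1.2000

Percentage change = ((1 + 0.2)^1 − 1) × 100% = 20.0%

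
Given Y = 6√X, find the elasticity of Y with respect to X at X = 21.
Elasticity = 1/2

Elasticity = (dY/dX) · (X/Y)

dY/dX = 3/√X
At X = 21: dY/dX = √21/7, Y = 6·√21

Elasticity = (√21/7) · (21 / (6·√21)) = 1/2

Interpretation: for a small percentage change in X, the percentage change in Y is approximately 0.50 times as large.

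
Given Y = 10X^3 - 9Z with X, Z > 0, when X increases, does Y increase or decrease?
Y increases

Taking the partial derivative:
∂Y/∂X = 30X^2

∂Y/∂X = 30X^2 > 0 (assuming positive values)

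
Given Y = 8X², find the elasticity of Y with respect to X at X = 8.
Elasticity = 2

Elasticity = (dY/dX) · (X/Y)

dY/dX = 16·X
At X = 8: dY/dX = 128, Y = 512

Elasticity = 128 · (8 / 512) = 2

Interpretation: for a small percentage change in X, the percentage change in Y is approximately 2.00 times as large.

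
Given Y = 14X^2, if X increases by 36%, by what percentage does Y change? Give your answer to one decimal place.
85.0%

For Y = 14X^2:
If X → X(1 + 0.36)
Then Y → Y · (1 + 0.36)^2
     = Y · 1.8496

Percentage change = ((1 + 0.36)^2 − 1) × 100% ≈ 85.0%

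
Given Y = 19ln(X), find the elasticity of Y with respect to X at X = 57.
Elasticity = 1/ln(57) ≈ 0.2473

Elasticity = (dY/dX) · (X/Y)

dY/dX = 19/X
At X = 57: dY/dX = 1/3, Y = 19·ln(57)

Elasticity = (1/3) · (57 / (19·ln(57))) = 1/ln(57) ≈ 0.2473

Interpretation: for a small percentage change in X, the percentage change in Y is approximately 0.25 times as large.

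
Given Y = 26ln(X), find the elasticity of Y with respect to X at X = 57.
Elasticity = 1/ln(57) ≈ 0.2473

Elasticity = (dY/dX) · (X/Y)

dY/dX = 26/X
At X = 57: dY/dX = 26/57, Y = 26·ln(57)

Elasticity = (26/57) · (57 / (26·ln(57))) = 1/ln(57) ≈ 0.2473

Interpretation: for a small percentage change in X, the percentage change in Y is approximately 0.25 times as large.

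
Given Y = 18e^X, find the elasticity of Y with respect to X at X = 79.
Elasticity = 79

Elasticity = (dY/dX) · (X/Y)

dY/dX = 18·e^X
At X = 79: dY/dX = 18·e^79, Y = 18·e^79

Elasticity = (18·e^79) · (79 / (18·e^79)) = 79

Interpretation: for a small percentage change in X, the percentage change in Y is approximately 79.00 times as large.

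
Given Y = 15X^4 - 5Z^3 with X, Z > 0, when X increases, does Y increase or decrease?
Y increases

Taking the partial derivative:
∂Y/∂X = 60X^3

∂Y/∂X = 60X^3 > 0 (assuming positive values)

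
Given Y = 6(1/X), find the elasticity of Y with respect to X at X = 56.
Elasticity = -1

Elasticity = (dY/dX) · (X/Y)

dY/dX = -6/X²
At X = 56: dY/dX = -3/1568, Y = 3/28

Elasticity = (-3/1568) · (56 / (3/28)) = -1

Interpretation: for a small percentage change in X, the percentage change in Y is approximately -1.00 times as large.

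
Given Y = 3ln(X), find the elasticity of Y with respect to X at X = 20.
Elasticity = 1/ln(20) ≈ 0.3338

Elasticity = (dY/dX) · (X/Y)

dY/dX = 3/X
At X = 20: dY/dX = 3/20, Y = 3·ln(20)

Elasticity = (3/20) · (20 / (3·ln(20))) = 1/ln(20) ≈ 0.3338

Interpretation: for a small percentage change in X, the percentage change in Y is approximately 0.33 times as large.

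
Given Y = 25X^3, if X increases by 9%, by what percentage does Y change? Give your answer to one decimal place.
29.5%

For Y = 25X^3:
If X → X(1 + 0.09)
Then Y → Y · (1 + 0.09)^3
     ≈ Y · 1.2950

Percentage change = ((1 + 0.09)^3 − 1) × 100% ≈ 29.5%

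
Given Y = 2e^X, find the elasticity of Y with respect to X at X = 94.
Elasticity = 94

Elasticity = (dY/dX) · (X/Y)

dY/dX = 2·e^X
At X = 94: dY/dX = 2·e^94, Y = 2·e^94

Elasticity = (2·e^94) · (94 / (2·e^94)) = 94

Interpretation: for a small percentage change in X, the percentage change in Y is approximately 94.00 times as large.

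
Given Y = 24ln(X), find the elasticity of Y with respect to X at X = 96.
Elasticity = 1/ln(96) ≈ 0.2191

Elasticity = (dY/dX) · (X/Y)

dY/dX = 24/X
At X = 96: dY/dX = 1/4, Y = 24·ln(96)

Elasticity = (1/4) · (96 / (24·ln(96))) = 1/ln(96) ≈ 0.2191

Interpretation: for a small percentage change in X, the percentage change in Y is approximately 0.22 times as large.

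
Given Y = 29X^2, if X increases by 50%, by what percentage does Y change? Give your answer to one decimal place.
125.0%

For Y = 29X^2:
If X → X(1 + 0.5)
Then Y → Y · (1 + 0.5)^2
     = Y · 2.2500

Percentage change = ((1 + 0.5)^2 − 1) × 100% = 125.0%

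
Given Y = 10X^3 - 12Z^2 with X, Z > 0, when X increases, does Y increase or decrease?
Y increases

Taking the partial derivative:
∂Y/∂X = 30X^2

∂Y/∂X = 30X^2 > 0 (assuming positive values)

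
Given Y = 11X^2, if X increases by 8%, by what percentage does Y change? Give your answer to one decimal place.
16.6%

For Y = 11X^2:
If X → X(1 + 0.08)
Then Y → Y · (1 + 0.08)^2
     = Y · 1.1664

Percentage change = ((1 + 0.08)^2 − 1) × 100% ≈ 16.6%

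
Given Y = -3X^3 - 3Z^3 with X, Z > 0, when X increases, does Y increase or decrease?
Y decreases

Taking the partial derivative:
∂Y/∂X = -9X^2

∂Y/∂X = -9X^2 < 0 (assuming positive values)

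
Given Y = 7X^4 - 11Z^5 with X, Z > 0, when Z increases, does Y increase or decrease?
Y decreases

Taking the partial derivative:
∂Y/∂Z = -55Z^4

∂Y/∂Z = -55Z^4 < 0 (assuming positive values)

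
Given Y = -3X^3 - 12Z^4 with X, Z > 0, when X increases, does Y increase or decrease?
Y decreases

Taking the partial derivative:
∂Y/∂X = -9X^2

∂Y/∂X = -9X^2 < 0 (assuming positive values)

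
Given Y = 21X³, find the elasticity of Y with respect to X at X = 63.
Elasticity = 3

Elasticity = (dY/dX) · (X/Y)

dY/dX = 63·X²
At X = 63: dY/dX = 250047, Y = 5250987

Elasticity = 250047 · (63 / 5250987) = 3

Interpretation: for a small percentage change in X, the percentage change in Y is approximately 3.00 times as large.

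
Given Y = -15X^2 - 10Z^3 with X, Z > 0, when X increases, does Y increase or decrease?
Y decreases

Taking the partial derivative:
∂Y/∂X = -30X

∂Y/∂X = -30X < 0 (assuming positive values)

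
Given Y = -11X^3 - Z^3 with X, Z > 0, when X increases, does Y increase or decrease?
Y decreases

Taking the partial derivative:
∂Y/∂X = -33X^2

∂Y/∂X = -33X^2 < 0 (assuming positive values)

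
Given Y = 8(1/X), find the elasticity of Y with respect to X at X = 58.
Elasticity = -1

Elasticity = (dY/dX) · (X/Y)

dY/dX = -8/X²
At X = 58: dY/dX = -2/841, Y = 4/29

Elasticity = (-2/841) · (58 / (4/29)) = -1

Interpretation: for a small percentage change in X, the percentage change in Y is approximately -1.00 times as large.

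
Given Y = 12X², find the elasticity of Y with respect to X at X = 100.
Elasticity = 2

Elasticity = (dY/dX) · (X/Y)

dY/dX = 24·X
At X = 100: dY/dX = 2400, Y = 120000

Elasticity = 2400 · (100 / 120000) = 2

Interpretation: for a small percentage change in X, the percentage change in Y is approximately 2.00 times as large.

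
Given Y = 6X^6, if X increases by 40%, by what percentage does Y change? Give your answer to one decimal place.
653.0%

For Y = 6X^6:
If X → X(1 + 0.4)
Then Y → Y · (1 + 0.4)^6
     ≈ Y · 7.5295

Percentage change = ((1 + 0.4)^6 − 1) × 100% ≈ 653.0%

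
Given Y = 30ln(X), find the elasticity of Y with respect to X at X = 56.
Elasticity = 1/ln(56) ≈ 0.2484

Elasticity = (dY/dX) · (X/Y)

dY/dX = 30/X
At X = 56: dY/dX = 15/28, Y = 30·ln(56)

Elasticity = (15/28) · (56 / (30·ln(56))) = 1/ln(56) ≈ 0.2484

Interpretation: for a small percentage change in X, the percentage change in Y is approximately 0.25 times as large.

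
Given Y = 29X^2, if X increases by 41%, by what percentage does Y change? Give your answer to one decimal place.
98.8%

For Y = 29X^2:
If X → X(1 + 0.41)
Then Y → Y · (1 + 0.41)^2
     = Y · 1.9881

Percentage change = ((1 + 0.41)^2 − 1) × 100% ≈ 98.8%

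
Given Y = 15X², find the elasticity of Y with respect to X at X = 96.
Elasticity = 2

Elasticity = (dY/dX) · (X/Y)

dY/dX = 30·X
At X = 96: dY/dX = 2880, Y = 138240

Elasticity = 2880 · (96 / 138240) = 2

Interpretation: for a small percentage change in X, the percentage change in Y is approximately 2.00 times as large.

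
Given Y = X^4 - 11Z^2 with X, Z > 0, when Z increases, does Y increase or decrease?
Y decreases

Taking the partial derivative:
∂Y/∂Z = -22Z

∂Y/∂Z = -22Z < 0 (assuming positive values)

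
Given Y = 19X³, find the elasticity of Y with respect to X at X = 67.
Elasticity = 3

Elasticity = (dY/dX) · (X/Y)

dY/dX = 57·X²
At X = 67: dY/dX = 255873, Y = 5714497

Elasticity = 255873 · (67 / 5714497) = 3

Interpretation: for a small percentage change in X, the percentage change in Y is approximately 3.00 times as large.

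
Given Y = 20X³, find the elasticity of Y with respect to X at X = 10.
Elasticity = 3

Elasticity = (dY/dX) · (X/Y)

dY/dX = 60·X²
At X = 10: dY/dX = 6000, Y = 20000

Elasticity = 6000 · (10 / 20000) = 3

Interpretation: for a small percentage change in X, the percentage change in Y is approximately 3.00 times as large.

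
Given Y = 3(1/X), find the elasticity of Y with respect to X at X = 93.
Elasticity = -1

Elasticity = (dY/dX) · (X/Y)

dY/dX = -3/X²
At X = 93: dY/dX = -1/2883, Y = 1/31

Elasticity = (-1/2883) · (93 / (1/31)) = -1

Interpretation: for a small percentage change in X, the percentage change in Y is approximately -1.00 times as large.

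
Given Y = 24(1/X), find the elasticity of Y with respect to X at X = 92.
Elasticity = -1

Elasticity = (dY/dX) · (X/Y)

dY/dX = -24/X²
At X = 92: dY/dX = -3/1058, Y = 6/23

Elasticity = (-3/1058) · (92 / (6/23)) = -1

Interpretation: for a small percentage change in X, the percentage change in Y is approximately -1.00 times as large.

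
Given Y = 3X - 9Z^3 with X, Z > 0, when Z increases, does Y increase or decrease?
Y decreases

Taking the partial derivative:
∂Y/∂Z = -27Z^2

∂Y/∂Z = -27Z^2 < 0 (assuming positive values)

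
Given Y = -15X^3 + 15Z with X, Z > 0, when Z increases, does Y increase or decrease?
Y increases

Taking the partial derivative:
∂Y/∂Z = 15

∂Y/∂Z = 15 > 0 (assuming positive values)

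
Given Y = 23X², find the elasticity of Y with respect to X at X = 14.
Elasticity = 2

Elasticity = (dY/dX) · (X/Y)

dY/dX = 46·X
At X = 14: dY/dX = 644, Y = 4508

Elasticity = 644 · (14 / 4508) = 2

Interpretation: for a small percentage change in X, the percentage change in Y is approximately 2.00 times as large.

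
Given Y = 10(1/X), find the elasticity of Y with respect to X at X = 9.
Elasticity = -1

Elasticity = (dY/dX) · (X/Y)

dY/dX = -10/X²
At X = 9: dY/dX = -10/81, Y = 10/9

Elasticity = (-10/81) · (9 / (10/9)) = -1

Interpretation: for a small percentage change in X, the percentage change in Y is approximately -1.00 times as large.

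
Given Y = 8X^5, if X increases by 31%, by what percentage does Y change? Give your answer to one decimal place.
285.8%

For Y = 8X^5:
If X → X(1 + 0.31)
Then Y → Y · (1 + 0.31)^5
     ≈ Y · 3.8579

Percentage change = ((1 + 0.31)^5 − 1) × 100% ≈ 285.8%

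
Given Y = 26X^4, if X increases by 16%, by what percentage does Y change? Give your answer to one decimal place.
81.1%

For Y = 26X^4:
If X → X(1 + 0.16)
Then Y → Y · (1 + 0.16)^4
     ≈ Y · 1.8106

Percentage change = ((1 + 0.16)^4 − 1) × 100% ≈ 81.1%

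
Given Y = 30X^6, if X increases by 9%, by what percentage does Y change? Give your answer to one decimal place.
67.7%

For Y = 30X^6:
If X → X(1 + 0.09)
Then Y → Y · (1 + 0.09)^6
     ≈ Y · 1.6771

Percentage change = ((1 + 0.09)^6 − 1) × 100% ≈ 67.7%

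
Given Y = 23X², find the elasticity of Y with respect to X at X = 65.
Elasticity = 2

Elasticity = (dY/dX) · (X/Y)

dY/dX = 46·X
At X = 65: dY/dX = 2990, Y = 97175

Elasticity = 2990 · (65 / 97175) = 2

Interpretation: for a small percentage change in X, the percentage change in Y is approximately 2.00 times as large.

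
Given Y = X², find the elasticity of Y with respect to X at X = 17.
Elasticity = 2

Elasticity = (dY/dX) · (X/Y)

dY/dX = 2·X
At X = 17: dY/dX = 34, Y = 289

Elasticity = 34 · (17 / 289) = 2

Interpretation: for a small percentage change in X, the percentage change in Y is approximately 2.00 times as large.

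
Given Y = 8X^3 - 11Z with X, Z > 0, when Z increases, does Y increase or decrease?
Y decreases

Taking the partial derivative:
∂Y/∂Z = -11

∂Y/∂Z = -11 < 0 (assuming positive values)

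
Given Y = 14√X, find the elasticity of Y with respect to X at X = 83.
Elasticity = 1/2

Elasticity = (dY/dX) · (X/Y)

dY/dX = 7/√X
At X = 83: dY/dX = 7·√83/83, Y = 14·√83

Elasticity = (7·√83/83) · (83 / (14·√83)) = 1/2

Interpretation: for a small percentage change in X, the percentage change in Y is approximately 0.50 times as large.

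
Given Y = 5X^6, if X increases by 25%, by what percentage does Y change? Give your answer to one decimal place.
281.5%

For Y = 5X^6:
If X → X(1 + 0.25)
Then Y → Y · (1 + 0.25)^6
     ≈ Y · 3.8147

Percentage change = ((1 + 0.25)^6 − 1) × 100% ≈ 281.5%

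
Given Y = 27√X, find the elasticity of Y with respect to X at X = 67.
Elasticity = 1/2

Elasticity = (dY/dX) · (X/Y)

dY/dX = 27/(2·√X)
At X = 67: dY/dX = 27·√67/134, Y = 27·√67

Elasticity = (27·√67/134) · (67 / (27·√67)) = 1/2

Interpretation: for a small percentage change in X, the percentage change in Y is approximately 0.50 times as large.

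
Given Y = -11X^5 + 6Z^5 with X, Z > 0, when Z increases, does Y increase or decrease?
Y increases

Taking the partial derivative:
∂Y/∂Z = 30Z^4

∂Y/∂Z = 30Z^4 > 0 (assuming positive values)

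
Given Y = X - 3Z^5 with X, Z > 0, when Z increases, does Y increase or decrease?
Y decreases

Taking the partial derivative:
∂Y/∂Z = -15Z^4

∂Y/∂Z = -15Z^4 < 0 (assuming positive values)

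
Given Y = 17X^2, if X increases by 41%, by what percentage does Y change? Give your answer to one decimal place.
98.8%

For Y = 17X^2:
If X → X(1 + 0.41)
Then Y → Y · (1 + 0.41)^2
     = Y · 1.9881

Percentage change = ((1 + 0.41)^2 − 1) × 100% ≈ 98.8%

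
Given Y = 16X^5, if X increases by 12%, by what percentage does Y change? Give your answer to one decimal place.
76.2%

For Y = 16X^5:
If X → X(1 + 0.12)
Then Y → Y · (1 + 0.12)^5
     ≈ Y · 1.7623

Percentage change = ((1 + 0.12)^5 − 1) × 100% ≈ 76.2%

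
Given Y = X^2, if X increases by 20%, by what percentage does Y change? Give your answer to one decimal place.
44.0%

For Y = X^2:
If X → X(1 + 0.2)
Then Y → Y · (1 + 0.2)^2
     = Y · 1.4400

Percentage change = ((1 + 0.2)^2 − 1) × 100% = 44.0%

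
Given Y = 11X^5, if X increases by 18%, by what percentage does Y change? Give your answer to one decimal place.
128.8%

For Y = 11X^5:
If X → X(1 + 0.18)
Then Y → Y · (1 + 0.18)^5
     ≈ Y · 2.2878

Percentage change = ((1 + 0.18)^5 − 1) × 100% ≈ 128.8%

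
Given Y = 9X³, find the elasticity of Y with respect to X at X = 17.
Elasticity = 3

Elasticity = (dY/dX) · (X/Y)

dY/dX = 27·X²
At X = 17: dY/dX = 7803, Y = 44217

Elasticity = 7803 · (17 / 44217) = 3

Interpretation: for a small percentage change in X, the percentage change in Y is approximately 3.00 times as large.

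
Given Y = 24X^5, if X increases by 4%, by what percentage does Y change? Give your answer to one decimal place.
21.7%

For Y = 24X^5:
If X → X(1 + 0.04)
Then Y → Y · (1 + 0.04)^5
     ≈ Y · 1.2167

Percentage change = ((1 + 0.04)^5 − 1) × 100% ≈ 21.7%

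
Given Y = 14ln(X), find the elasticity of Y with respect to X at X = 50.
Elasticity = 1/ln(50) ≈ 0.2556

Elasticity = (dY/dX) · (X/Y)

dY/dX = 14/X
At X = 50: dY/dX = 7/25, Y = 14·ln(50)

Elasticity = (7/25) · (50 / (14·ln(50))) = 1/ln(50) ≈ 0.2556

Interpretation: for a small percentage change in X, the percentage change in Y is approximately 0.26 times as large.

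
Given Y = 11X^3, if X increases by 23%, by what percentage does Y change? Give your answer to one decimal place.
86.1%

For Y = 11X^3:
If X → X(1 + 0.23)
Then Y → Y · (1 + 0.23)^3
     ≈ Y · 1.8609

Percentage change = ((1 + 0.23)^3 − 1) × 100% ≈ 86.1%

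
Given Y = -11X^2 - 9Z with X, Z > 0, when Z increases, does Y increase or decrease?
Y decreases

Taking the partial derivative:
∂Y/∂Z = -9

∂Y/∂Z = -9 < 0 (assuming positive values)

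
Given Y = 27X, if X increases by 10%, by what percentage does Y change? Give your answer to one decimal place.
10.0%

For Y = 27X:
If X → X(1 + 0.1)
Then Y → Y · (1 + 0.1)^1
     = Y · 1.1000

Percentage change = ((1 + 0.1)^1 − 1) × 100% = 10.0%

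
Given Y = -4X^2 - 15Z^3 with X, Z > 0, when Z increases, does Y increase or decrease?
Y decreases

Taking the partial derivative:
∂Y/∂Z = -45Z^2

∂Y/∂Z = -45Z^2 < 0 (assuming positive values)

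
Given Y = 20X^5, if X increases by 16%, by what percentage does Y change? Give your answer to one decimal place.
110.0%

For Y = 20X^5:
If X → X(1 + 0.16)
Then Y → Y · (1 + 0.16)^5
     ≈ Y · 2.1003

Percentage change = ((1 + 0.16)^5 − 1) × 100% ≈ 110.0%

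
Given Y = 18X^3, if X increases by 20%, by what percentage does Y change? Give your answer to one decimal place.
72.8%

For Y = 18X^3:
If X → X(1 + 0.2)
Then Y → Y · (1 + 0.2)^3
     = Y · 1.7280

Percentage change = ((1 + 0.2)^3 − 1) × 100% = 72.8%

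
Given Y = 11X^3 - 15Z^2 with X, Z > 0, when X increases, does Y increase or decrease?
Y increases

Taking the partial derivative:
∂Y/∂X = 33X^2

∂Y/∂X = 33X^2 > 0 (assuming positive values)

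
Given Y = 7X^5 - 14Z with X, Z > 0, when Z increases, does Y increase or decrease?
Y decreases

Taking the partial derivative:
∂Y/∂Z = -14

∂Y/∂Z = -14 < 0 (assuming positive values)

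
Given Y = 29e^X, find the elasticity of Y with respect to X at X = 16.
Elasticity = 16

Elasticity = (dY/dX) · (X/Y)

dY/dX = 29·e^X
At X = 16: dY/dX = 29·e^16, Y = 29·e^16

Elasticity = (29·e^16) · (16 / (29·e^16)) = 16

Interpretation: for a small percentage change in X, the percentage change in Y is approximately 16.00 times as large.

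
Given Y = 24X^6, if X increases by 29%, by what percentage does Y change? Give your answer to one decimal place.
360.8%

For Y = 24X^6:
If X → X(1 + 0.29)
Then Y → Y · (1 + 0.29)^6
     ≈ Y · 4.6083

Percentage change = ((1 + 0.29)^6 − 1) × 100% ≈ 360.8%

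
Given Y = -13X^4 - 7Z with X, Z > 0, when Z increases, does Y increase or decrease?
Y decreases

Taking the partial derivative:
∂Y/∂Z = -7

∂Y/∂Z = -7 < 0 (assuming positive values)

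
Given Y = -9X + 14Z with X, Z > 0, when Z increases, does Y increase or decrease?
Y increases

Taking the partial derivative:
∂Y/∂Z = 14

∂Y/∂Z = 14 > 0 (assuming positive values)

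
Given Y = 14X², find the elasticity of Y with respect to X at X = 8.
Elasticity = 2

Elasticity = (dY/dX) · (X/Y)

dY/dX = 28·X
At X = 8: dY/dX = 224, Y = 896

Elasticity = 224 · (8 / 896) = 2

Interpretation: for a small percentage change in X, the percentage change in Y is approximately 2.00 times as large.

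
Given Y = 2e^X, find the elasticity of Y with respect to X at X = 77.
Elasticity = 77

Elasticity = (dY/dX) · (X/Y)

dY/dX = 2·e^X
At X = 77: dY/dX = 2·e^77, Y = 2·e^77

Elasticity = (2·e^77) · (77 / (2·e^77)) = 77

Interpretation: for a small percentage change in X, the percentage change in Y is approximately 77.00 times as large.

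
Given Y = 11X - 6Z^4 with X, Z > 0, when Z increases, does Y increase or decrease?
Y decreases

Taking the partial derivative:
∂Y/∂Z = -24Z^3

∂Y/∂Z = -24Z^3 < 0 (assuming positive values)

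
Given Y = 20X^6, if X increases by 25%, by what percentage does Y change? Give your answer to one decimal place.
281.5%

For Y = 20X^6:
If X → X(1 + 0.25)
Then Y → Y · (1 + 0.25)^6
     ≈ Y · 3.8147

Percentage change = ((1 + 0.25)^6 − 1) × 100% ≈ 281.5%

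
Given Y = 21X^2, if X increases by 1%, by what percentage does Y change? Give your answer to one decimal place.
2.0%

For Y = 21X^2:
If X → X(1 + 0.01)
Then Y → Y · (1 + 0.01)^2
     = Y · 1.0201

Percentage change = ((1 + 0.01)^2 − 1) × 100% ≈ 2.0%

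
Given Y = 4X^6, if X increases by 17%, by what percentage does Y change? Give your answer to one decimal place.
156.5%

For Y = 4X^6:
If X → X(1 + 0.17)
Then Y → Y · (1 + 0.17)^6
     ≈ Y · 2.5652

Percentage change = ((1 + 0.17)^6 − 1) × 100% ≈ 156.5%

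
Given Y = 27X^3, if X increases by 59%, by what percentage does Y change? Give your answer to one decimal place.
302.0%

For Y = 27X^3:
If X → X(1 + 0.59)
Then Y → Y · (1 + 0.59)^3
     ≈ Y · 4.0197

Percentage change = ((1 + 0.59)^3 − 1) × 100% ≈ 302.0%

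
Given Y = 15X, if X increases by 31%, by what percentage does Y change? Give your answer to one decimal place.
31.0%

For Y = 15X:
If X → X(1 + 0.31)
Then Y → Y · (1 + 0.31)^1
     = Y · 1.3100

Percentage change = ((1 + 0.31)^1 − 1) × 100% = 31.0%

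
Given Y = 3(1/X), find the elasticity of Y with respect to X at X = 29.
Elasticity = -1

Elasticity = (dY/dX) · (X/Y)

dY/dX = -3/X²
At X = 29: dY/dX = -3/841, Y = 3/29

Elasticity = (-3/841) · (29 / (3/29)) = -1

Interpretation: for a small percentage change in X, the percentage change in Y is approximately -1.00 times as large.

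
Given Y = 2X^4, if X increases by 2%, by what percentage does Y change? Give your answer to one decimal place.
8.2%

For Y = 2X^4:
If X → X(1 + 0.02)
Then Y → Y · (1 + 0.02)^4
     ≈ Y · 1.0824

Percentage change = ((1 + 0.02)^4 − 1) × 100% ≈ 8.2%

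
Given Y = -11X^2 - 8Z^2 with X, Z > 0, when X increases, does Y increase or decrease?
Y decreases

Taking the partial derivative:
∂Y/∂X = -22X

∂Y/∂X = -22X < 0 (assuming positive values)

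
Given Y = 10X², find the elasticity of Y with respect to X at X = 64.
Elasticity = 2

Elasticity = (dY/dX) · (X/Y)

dY/dX = 20·X
At X = 64: dY/dX = 1280, Y = 40960

Elasticity = 1280 · (64 / 40960) = 2

Interpretation: for a small percentage change in X, the percentage change in Y is approximately 2.00 times as large.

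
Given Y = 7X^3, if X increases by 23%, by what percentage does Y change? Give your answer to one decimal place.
86.1%

For Y = 7X^3:
If X → X(1 + 0.23)
Then Y → Y · (1 + 0.23)^3
     ≈ Y · 1.8609

Percentage change = ((1 + 0.23)^3 − 1) × 100% ≈ 86.1%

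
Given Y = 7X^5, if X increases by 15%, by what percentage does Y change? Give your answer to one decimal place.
101.1%

For Y = 7X^5:
If X → X(1 + 0.15)
Then Y → Y · (1 + 0.15)^5
     ≈ Y · 2.0114

Percentage change = ((1 + 0.15)^5 − 1) × 100% ≈ 101.1%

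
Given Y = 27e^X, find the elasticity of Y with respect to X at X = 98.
Elasticity = 98

Elasticity = (dY/dX) · (X/Y)

dY/dX = 27·e^X
At X = 98: dY/dX = 27·e^98, Y = 27·e^98

Elasticity = (27·e^98) · (98 / (27·e^98)) = 98

Interpretation: for a small percentage change in X, the percentage change in Y is approximately 98.00 times as large.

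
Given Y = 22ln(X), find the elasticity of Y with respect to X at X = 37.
Elasticity = 1/ln(37) ≈ 0.2769

Elasticity = (dY/dX) · (X/Y)

dY/dX = 22/X
At X = 37: dY/dX = 22/37, Y = 22·ln(37)

Elasticity = (22/37) · (37 / (22·ln(37))) = 1/ln(37) ≈ 0.2769

Interpretation: for a small percentage change in X, the percentage change in Y is approximately 0.28 times as large.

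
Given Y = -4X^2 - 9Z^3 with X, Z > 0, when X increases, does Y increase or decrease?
Y decreases

Taking the partial derivative:
∂Y/∂X = -8X

∂Y/∂X = -8X < 0 (assuming positive values)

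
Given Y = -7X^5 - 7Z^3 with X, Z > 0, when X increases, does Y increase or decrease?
Y decreases

Taking the partial derivative:
∂Y/∂X = -35X^4

∂Y/∂X = -35X^4 < 0 (assuming positive values)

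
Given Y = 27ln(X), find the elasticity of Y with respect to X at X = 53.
Elasticity = 1/ln(53) ≈ 0.2519

Elasticity = (dY/dX) · (X/Y)

dY/dX = 27/X
At X = 53: dY/dX = 27/53, Y = 27·ln(53)

Elasticity = (27/53) · (53 / (27·ln(53))) = 1/ln(53) ≈ 0.2519

Interpretation: for a small percentage change in X, the percentage change in Y is approximately 0.25 times as large.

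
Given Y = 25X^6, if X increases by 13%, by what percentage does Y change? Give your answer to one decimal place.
108.2%

For Y = 25X^6:
If X → X(1 + 0.13)
Then Y → Y · (1 + 0.13)^6
     ≈ Y · 2.0820

Percentage change = ((1 + 0.13)^6 − 1) × 100% ≈ 108.2%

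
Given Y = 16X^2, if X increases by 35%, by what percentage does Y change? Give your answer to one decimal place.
82.3%

For Y = 16X^2:
If X → X(1 + 0.35)
Then Y → Y · (1 + 0.35)^2
     = Y · 1.8225

Percentage change = ((1 + 0.35)^2 − 1) × 100% ≈ 82.3%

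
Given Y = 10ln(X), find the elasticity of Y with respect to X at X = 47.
Elasticity = 1/ln(47) ≈ 0.2597

Elasticity = (dY/dX) · (X/Y)

dY/dX = 10/X
At X = 47: dY/dX = 10/47, Y = 10·ln(47)

Elasticity = (10/47) · (47 / (10·ln(47))) = 1/ln(47) ≈ 0.2597

Interpretation: for a small percentage change in X, the percentage change in Y is approximately 0.26 times as large.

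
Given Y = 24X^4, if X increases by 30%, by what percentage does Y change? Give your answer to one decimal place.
185.6%

For Y = 24X^4:
If X → X(1 + 0.3)
Then Y → Y · (1 + 0.3)^4
     = Y · 2.8561

Percentage change = ((1 + 0.3)^4 − 1) × 100% ≈ 185.6%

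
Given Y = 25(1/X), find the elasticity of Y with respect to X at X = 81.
Elasticity = -1

Elasticity = (dY/dX) · (X/Y)

dY/dX = -25/X²
At X = 81: dY/dX = -25/6561, Y = 25/81

Elasticity = (-25/6561) · (81 / (25/81)) = -1

Interpretation: for a small percentage change in X, the percentage change in Y is approximately -1.00 times as large.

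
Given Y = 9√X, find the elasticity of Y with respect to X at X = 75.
Elasticity = 1/2

Elasticity = (dY/dX) · (X/Y)

dY/dX = 9/(2·√X)
At X = 75: dY/dX = 3·√3/10, Y = 45·√3

Elasticity = (3·√3/10) · (75 / (45·√3)) = 1/2

Interpretation: for a small percentage change in X, the percentage change in Y is approximately 0.50 times as large.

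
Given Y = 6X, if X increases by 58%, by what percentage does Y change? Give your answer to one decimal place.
58.0%

For Y = 6X:
If X → X(1 + 0.58)
Then Y → Y · (1 + 0.58)^1
     = Y · 1.5800

Percentage change = ((1 + 0.58)^1 − 1) × 100% = 58.0%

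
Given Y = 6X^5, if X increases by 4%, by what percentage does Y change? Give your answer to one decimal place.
21.7%

For Y = 6X^5:
If X → X(1 + 0.04)
Then Y → Y · (1 + 0.04)^5
     ≈ Y · 1.2167

Percentage change = ((1 + 0.04)^5 − 1) × 100% ≈ 21.7%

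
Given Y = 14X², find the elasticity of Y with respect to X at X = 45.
Elasticity = 2

Elasticity = (dY/dX) · (X/Y)

dY/dX = 28·X
At X = 45: dY/dX = 1260, Y = 28350

Elasticity = 1260 · (45 / 28350) = 2

Interpretation: for a small percentage change in X, the percentage change in Y is approximately 2.00 times as large.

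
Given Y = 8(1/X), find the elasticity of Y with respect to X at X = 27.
Elasticity = -1

Elasticity = (dY/dX) · (X/Y)

dY/dX = -8/X²
At X = 27: dY/dX = -8/729, Y = 8/27

Elasticity = (-8/729) · (27 / (8/27)) = -1

Interpretation: for a small percentage change in X, the percentage change in Y is approximately -1.00 times as large.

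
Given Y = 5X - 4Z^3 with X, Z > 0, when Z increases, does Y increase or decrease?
Y decreases

Taking the partial derivative:
∂Y/∂Z = -12Z^2

∂Y/∂Z = -12Z^2 < 0 (assuming positive values)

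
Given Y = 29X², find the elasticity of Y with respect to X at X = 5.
Elasticity = 2

Elasticity = (dY/dX) · (X/Y)

dY/dX = 58·X
At X = 5: dY/dX = 290, Y = 725

Elasticity = 290 · (5 / 725) = 2

Interpretation: for a small percentage change in X, the percentage change in Y is approximately 2.00 times as large.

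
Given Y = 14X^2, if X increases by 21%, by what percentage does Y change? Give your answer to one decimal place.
46.4%

For Y = 14X^2:
If X → X(1 + 0.21)
Then Y → Y · (1 + 0.21)^2
     = Y · 1.4641

Percentage change = ((1 + 0.21)^2 − 1) × 100% ≈ 46.4%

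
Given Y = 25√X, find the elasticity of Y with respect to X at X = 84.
Elasticity = 1/2

Elasticity = (dY/dX) · (X/Y)

dY/dX = 25/(2·√X)
At X = 84: dY/dX = 25·√21/84, Y = 50·√21

Elasticity = (25·√21/84) · (84 / (50·√21)) = 1/2

Interpretation: for a small percentage change in X, the percentage change in Y is approximately 0.50 times as large.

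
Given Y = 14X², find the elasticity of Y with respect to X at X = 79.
Elasticity = 2

Elasticity = (dY/dX) · (X/Y)

dY/dX = 28·X
At X = 79: dY/dX = 2212, Y = 87374

Elasticity = 2212 · (79 / 87374) = 2

Interpretation: for a small percentage change in X, the percentage change in Y is approximately 2.00 times as large.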